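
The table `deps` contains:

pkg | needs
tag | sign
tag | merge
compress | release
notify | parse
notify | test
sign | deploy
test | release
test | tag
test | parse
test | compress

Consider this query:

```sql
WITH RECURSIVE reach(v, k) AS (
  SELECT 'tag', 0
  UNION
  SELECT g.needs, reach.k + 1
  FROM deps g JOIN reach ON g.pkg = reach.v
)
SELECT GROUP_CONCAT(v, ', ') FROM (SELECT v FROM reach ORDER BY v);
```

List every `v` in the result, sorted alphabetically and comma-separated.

deploy, merge, sign, tag

Base: (tag, k=0).
Iteration 1: edges from {tag} -> (merge, k=1), (sign, k=1).
Iteration 2: edges from {merge,sign} -> (deploy, k=2).
Iteration 3: no outgoing edges from {deploy}; recursion stops.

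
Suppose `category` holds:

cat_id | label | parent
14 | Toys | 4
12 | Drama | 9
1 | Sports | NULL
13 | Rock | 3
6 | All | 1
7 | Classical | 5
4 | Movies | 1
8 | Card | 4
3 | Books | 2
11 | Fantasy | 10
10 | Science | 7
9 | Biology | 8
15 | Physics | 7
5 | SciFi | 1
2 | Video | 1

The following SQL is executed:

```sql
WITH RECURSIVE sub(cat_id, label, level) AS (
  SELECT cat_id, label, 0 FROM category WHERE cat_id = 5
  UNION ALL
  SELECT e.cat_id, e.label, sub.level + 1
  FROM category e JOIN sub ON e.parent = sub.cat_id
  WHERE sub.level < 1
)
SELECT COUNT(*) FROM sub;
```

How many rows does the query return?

Base: cat_id=5 (SciFi) at level 0.
Iteration 1: rows with parent in {5} -> Classical (id 7, level 1).
Iteration 2: level < 1 fails for all current rows; recursion stops.
Total rows emitted: 2.

2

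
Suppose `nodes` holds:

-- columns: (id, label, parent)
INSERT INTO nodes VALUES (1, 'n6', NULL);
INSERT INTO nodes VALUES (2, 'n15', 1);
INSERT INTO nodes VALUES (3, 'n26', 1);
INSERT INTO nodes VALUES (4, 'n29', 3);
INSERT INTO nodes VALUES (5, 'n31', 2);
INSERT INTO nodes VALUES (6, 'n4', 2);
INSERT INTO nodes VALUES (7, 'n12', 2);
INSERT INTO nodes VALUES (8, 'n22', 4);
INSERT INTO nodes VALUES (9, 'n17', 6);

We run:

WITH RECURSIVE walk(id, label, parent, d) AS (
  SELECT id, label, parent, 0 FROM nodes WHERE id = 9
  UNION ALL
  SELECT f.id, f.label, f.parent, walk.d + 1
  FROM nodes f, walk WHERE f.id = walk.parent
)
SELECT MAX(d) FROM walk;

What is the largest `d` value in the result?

3

Base: id=9 (n17), parent=6, d 0.
Iteration 1: join on id=6 -> n4 (id 6, parent=2, d 1).
Iteration 2: join on id=2 -> n15 (id 2, parent=1, d 2).
Iteration 3: join on id=1 -> n6 (id 1, parent=NULL, d 3).
Iteration 4: parent is NULL; no match; recursion stops.
d values: 0, 1, 2, 3; the maximum is 3.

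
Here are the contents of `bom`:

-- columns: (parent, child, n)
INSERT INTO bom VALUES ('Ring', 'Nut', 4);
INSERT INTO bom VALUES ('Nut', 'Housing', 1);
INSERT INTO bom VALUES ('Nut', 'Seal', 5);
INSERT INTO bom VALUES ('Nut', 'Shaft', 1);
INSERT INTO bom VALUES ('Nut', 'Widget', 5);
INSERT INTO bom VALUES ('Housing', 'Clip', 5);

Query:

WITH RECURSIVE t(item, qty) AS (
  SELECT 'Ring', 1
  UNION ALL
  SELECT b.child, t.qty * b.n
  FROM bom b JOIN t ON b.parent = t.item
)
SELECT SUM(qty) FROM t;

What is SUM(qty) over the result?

73

Base: (Ring, qty=1).
Iteration 1: components of {Ring} -> Nut = 1*4 = 4.
Iteration 2: components of {Nut} -> Housing = 4*1 = 4, Seal = 4*5 = 20, Shaft = 4*1 = 4, Widget = 4*5 = 20.
Iteration 3: components of {Housing,Seal,Shaft,Widget} -> Clip = 4*5 = 20.
Iteration 4: no further components; recursion stops.
SUM(qty) = 1 + 4 + 4 + 20 + 4 + 20 + 20 = 73.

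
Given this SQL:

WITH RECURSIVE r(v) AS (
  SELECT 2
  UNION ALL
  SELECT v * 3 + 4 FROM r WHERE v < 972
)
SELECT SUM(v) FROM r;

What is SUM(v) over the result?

Base: v=2.
Iteration 1: 2 < 972 holds -> v = 2 * 3 + 4 = 10.
Iteration 2: 10 < 972 holds -> v = 10 * 3 + 4 = 34.
Iteration 3: 34 < 972 holds -> v = 34 * 3 + 4 = 106.
Iteration 4: 106 < 972 holds -> v = 106 * 3 + 4 = 322.
Iteration 5: 322 < 972 holds -> v = 322 * 3 + 4 = 970.
Iteration 6: 970 < 972 holds -> v = 970 * 3 + 4 = 2914.
Iteration 7: 2914 < 972 fails; recursion stops.
SUM(v) = 2 + 10 + 34 + 106 + 322 + 970 + 2914 = 4358.

4358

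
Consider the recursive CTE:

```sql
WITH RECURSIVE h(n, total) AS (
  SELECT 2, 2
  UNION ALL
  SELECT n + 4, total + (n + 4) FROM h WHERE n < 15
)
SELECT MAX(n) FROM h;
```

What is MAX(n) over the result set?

18

Base: n=2, total=2.
Iteration 1: 2 < 15 holds -> n = 2 + 4 = 6, total = 2 + 6 = 8.
Iteration 2: 6 < 15 holds -> n = 6 + 4 = 10, total = 8 + 10 = 18.
Iteration 3: 10 < 15 holds -> n = 10 + 4 = 14, total = 18 + 14 = 32.
Iteration 4: 14 < 15 holds -> n = 14 + 4 = 18, total = 32 + 18 = 50.
Iteration 5: 18 < 15 fails; recursion stops.
n values: 2, 6, 10, 14, 18; the maximum is 18.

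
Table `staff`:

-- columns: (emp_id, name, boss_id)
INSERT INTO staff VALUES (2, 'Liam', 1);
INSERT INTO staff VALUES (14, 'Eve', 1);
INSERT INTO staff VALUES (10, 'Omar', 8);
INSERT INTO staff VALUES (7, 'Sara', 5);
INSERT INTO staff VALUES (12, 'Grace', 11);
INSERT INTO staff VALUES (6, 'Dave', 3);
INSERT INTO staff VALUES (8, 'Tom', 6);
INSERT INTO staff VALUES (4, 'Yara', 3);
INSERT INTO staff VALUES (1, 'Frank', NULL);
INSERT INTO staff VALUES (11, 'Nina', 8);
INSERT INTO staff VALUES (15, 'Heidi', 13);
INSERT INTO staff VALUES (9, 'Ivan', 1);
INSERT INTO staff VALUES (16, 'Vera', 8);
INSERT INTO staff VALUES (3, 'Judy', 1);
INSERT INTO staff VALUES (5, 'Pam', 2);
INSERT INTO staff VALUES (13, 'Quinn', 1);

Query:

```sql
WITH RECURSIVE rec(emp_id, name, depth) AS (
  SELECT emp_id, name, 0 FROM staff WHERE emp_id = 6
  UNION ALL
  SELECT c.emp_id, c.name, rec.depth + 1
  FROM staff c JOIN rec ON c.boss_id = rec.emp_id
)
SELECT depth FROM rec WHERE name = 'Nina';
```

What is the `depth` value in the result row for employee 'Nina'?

2

Base: emp_id=6 (Dave) at depth 0.
Iteration 1: rows with boss_id in {6} -> Tom (id 8, depth 1).
Iteration 2: rows with boss_id in {8} -> Omar (id 10, depth 2), Nina (id 11, depth 2), Vera (id 16, depth 2).
Iteration 3: rows with boss_id in {10,11,16} -> Grace (id 12, depth 3).
Iteration 4: no rows with boss_id in {12}; recursion stops.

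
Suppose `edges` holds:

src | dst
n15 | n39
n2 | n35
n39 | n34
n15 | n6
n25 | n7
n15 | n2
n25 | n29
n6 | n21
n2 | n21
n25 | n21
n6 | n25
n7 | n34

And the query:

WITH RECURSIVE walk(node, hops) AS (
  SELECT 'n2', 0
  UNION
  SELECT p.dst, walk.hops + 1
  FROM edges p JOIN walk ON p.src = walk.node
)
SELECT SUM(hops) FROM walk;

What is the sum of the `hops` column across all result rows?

2

Base: (n2, hops=0).
Iteration 1: edges from {n2} -> (n21, hops=1), (n35, hops=1).
Iteration 2: no outgoing edges from {n21,n35}; recursion stops.
SUM(hops) = 0 + 1 + 1 = 2.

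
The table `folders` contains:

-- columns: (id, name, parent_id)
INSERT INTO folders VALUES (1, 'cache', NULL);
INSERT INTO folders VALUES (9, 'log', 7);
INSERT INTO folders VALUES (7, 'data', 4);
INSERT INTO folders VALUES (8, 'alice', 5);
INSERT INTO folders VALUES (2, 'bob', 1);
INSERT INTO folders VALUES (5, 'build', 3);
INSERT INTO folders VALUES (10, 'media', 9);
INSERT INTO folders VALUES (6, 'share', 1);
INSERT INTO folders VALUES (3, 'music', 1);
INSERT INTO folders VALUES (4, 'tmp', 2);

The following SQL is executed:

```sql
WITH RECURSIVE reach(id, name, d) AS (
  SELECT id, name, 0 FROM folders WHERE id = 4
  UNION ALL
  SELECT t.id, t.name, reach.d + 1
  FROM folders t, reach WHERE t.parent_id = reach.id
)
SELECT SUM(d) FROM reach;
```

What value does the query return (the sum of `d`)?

6

Base: id=4 (tmp) at d 0.
Iteration 1: rows with parent_id in {4} -> data (id 7, d 1).
Iteration 2: rows with parent_id in {7} -> log (id 9, d 2).
Iteration 3: rows with parent_id in {9} -> media (id 10, d 3).
Iteration 4: no rows with parent_id in {10}; recursion stops.
SUM(d) = 0 + 1 + 2 + 3 = 6.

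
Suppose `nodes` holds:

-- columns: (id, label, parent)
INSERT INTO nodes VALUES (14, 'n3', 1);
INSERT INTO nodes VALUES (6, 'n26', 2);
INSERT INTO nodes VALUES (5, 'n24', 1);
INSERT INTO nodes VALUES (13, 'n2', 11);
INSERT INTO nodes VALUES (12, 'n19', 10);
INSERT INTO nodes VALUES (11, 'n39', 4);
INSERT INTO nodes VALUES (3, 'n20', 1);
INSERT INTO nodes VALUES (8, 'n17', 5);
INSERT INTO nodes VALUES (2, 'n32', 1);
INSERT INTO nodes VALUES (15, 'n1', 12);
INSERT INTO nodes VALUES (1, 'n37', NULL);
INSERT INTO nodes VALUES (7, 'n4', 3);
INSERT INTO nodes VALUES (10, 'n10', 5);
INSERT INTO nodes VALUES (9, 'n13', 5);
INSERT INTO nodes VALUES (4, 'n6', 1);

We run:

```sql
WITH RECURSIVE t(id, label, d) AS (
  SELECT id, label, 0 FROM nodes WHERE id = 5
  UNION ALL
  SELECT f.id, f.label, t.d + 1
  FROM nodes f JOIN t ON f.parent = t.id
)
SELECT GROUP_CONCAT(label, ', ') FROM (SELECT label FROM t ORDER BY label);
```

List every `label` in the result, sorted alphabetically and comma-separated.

Base: id=5 (n24) at d 0.
Iteration 1: rows with parent in {5} -> n17 (id 8, d 1), n13 (id 9, d 1), n10 (id 10, d 1).
Iteration 2: rows with parent in {8,9,10} -> n19 (id 12, d 2).
Iteration 3: rows with parent in {12} -> n1 (id 15, d 3).
Iteration 4: no rows with parent in {15}; recursion stops.

n1, n10, n13, n17, n19, n24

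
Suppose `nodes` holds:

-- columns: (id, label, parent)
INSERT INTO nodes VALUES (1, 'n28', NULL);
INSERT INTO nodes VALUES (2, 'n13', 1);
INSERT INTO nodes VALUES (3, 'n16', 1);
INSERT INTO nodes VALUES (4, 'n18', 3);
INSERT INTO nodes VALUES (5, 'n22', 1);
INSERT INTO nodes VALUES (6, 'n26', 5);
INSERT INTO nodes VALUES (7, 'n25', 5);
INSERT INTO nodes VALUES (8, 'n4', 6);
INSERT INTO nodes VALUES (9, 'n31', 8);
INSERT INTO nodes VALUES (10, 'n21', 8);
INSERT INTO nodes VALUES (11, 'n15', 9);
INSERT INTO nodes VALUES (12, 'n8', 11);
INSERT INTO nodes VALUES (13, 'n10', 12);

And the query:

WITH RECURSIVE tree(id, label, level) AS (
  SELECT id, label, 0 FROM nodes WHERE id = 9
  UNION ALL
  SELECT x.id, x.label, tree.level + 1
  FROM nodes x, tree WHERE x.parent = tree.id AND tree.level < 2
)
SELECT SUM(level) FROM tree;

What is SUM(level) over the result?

3

Base: id=9 (n31) at level 0.
Iteration 1: rows with parent in {9} -> n15 (id 11, level 1).
Iteration 2: rows with parent in {11} -> n8 (id 12, level 2).
Iteration 3: level < 2 fails for all current rows; recursion stops.
SUM(level) = 0 + 1 + 2 = 3.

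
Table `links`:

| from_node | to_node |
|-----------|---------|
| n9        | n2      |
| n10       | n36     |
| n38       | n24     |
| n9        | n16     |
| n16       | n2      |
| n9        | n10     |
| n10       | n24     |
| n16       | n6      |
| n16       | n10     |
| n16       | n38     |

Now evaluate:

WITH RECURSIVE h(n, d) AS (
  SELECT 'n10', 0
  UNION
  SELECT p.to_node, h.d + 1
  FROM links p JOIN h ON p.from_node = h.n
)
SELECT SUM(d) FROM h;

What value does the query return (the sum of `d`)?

Base: (n10, d=0).
Iteration 1: edges from {n10} -> (n24, d=1), (n36, d=1).
Iteration 2: no outgoing edges from {n24,n36}; recursion stops.
SUM(d) = 0 + 1 + 1 = 2.

2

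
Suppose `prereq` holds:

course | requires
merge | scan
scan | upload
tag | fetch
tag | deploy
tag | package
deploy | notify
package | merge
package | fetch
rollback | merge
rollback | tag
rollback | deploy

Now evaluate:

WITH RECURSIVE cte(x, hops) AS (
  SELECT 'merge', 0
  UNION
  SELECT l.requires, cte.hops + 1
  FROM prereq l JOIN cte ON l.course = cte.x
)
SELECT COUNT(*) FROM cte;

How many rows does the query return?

3

Base: (merge, hops=0).
Iteration 1: edges from {merge} -> (scan, hops=1).
Iteration 2: edges from {scan} -> (upload, hops=2).
Iteration 3: no outgoing edges from {upload}; recursion stops.
Total rows emitted: 3.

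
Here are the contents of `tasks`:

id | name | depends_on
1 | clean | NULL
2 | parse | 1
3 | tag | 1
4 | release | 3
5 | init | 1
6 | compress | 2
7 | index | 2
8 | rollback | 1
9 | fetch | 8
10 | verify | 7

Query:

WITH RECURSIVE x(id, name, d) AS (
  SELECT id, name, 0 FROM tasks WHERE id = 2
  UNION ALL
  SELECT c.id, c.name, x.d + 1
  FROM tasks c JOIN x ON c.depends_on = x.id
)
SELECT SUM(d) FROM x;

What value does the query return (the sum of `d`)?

Base: id=2 (parse) at d 0.
Iteration 1: rows with depends_on in {2} -> compress (id 6, d 1), index (id 7, d 1).
Iteration 2: rows with depends_on in {6,7} -> verify (id 10, d 2).
Iteration 3: no rows with depends_on in {10}; recursion stops.
SUM(d) = 0 + 1 + 1 + 2 = 4.

4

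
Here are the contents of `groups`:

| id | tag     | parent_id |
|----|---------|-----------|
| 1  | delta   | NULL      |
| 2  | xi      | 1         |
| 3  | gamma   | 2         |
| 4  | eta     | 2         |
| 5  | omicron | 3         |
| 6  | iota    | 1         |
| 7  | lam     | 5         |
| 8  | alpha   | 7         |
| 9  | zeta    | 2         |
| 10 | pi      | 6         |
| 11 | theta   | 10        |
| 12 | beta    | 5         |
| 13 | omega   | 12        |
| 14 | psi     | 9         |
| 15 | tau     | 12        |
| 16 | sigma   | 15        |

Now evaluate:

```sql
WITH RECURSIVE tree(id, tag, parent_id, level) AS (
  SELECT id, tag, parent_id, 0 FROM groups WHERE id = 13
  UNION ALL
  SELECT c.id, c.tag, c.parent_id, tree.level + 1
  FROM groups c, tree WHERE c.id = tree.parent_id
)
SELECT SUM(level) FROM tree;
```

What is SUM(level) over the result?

15

Base: id=13 (omega), parent_id=12, level 0.
Iteration 1: join on id=12 -> beta (id 12, parent_id=5, level 1).
Iteration 2: join on id=5 -> omicron (id 5, parent_id=3, level 2).
Iteration 3: join on id=3 -> gamma (id 3, parent_id=2, level 3).
Iteration 4: join on id=2 -> xi (id 2, parent_id=1, level 4).
Iteration 5: join on id=1 -> delta (id 1, parent_id=NULL, level 5).
Iteration 6: parent_id is NULL; no match; recursion stops.
SUM(level) = 0 + 1 + 2 + 3 + 4 + 5 = 15.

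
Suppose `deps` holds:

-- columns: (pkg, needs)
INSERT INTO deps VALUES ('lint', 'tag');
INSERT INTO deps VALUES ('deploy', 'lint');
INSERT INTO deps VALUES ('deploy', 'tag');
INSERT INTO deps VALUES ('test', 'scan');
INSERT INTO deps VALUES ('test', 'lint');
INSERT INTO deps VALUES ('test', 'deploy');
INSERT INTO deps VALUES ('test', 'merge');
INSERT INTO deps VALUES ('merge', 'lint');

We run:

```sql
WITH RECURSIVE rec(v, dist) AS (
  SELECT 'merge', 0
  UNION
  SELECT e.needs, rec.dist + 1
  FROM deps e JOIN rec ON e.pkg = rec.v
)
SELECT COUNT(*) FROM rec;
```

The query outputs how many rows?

Base: (merge, dist=0).
Iteration 1: edges from {merge} -> (lint, dist=1).
Iteration 2: edges from {lint} -> (tag, dist=2).
Iteration 3: no outgoing edges from {tag}; recursion stops.
Total rows emitted: 3.

3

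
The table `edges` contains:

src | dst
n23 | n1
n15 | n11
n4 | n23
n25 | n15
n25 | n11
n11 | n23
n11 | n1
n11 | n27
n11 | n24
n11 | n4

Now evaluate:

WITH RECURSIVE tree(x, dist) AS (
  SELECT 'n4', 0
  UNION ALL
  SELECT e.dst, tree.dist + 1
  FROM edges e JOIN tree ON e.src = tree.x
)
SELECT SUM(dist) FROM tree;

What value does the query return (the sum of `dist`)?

3

Base: (n4, dist=0).
Iteration 1: edges from {n4} -> (n23, dist=1).
Iteration 2: edges from {n23} -> (n1, dist=2).
Iteration 3: no outgoing edges from {n1}; recursion stops.
SUM(dist) = 0 + 1 + 2 = 3.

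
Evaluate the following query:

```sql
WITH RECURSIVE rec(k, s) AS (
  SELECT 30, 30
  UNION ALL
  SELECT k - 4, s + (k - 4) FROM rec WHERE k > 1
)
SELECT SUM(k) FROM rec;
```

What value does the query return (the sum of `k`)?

126

Base: k=30, s=30.
Iteration 1: 30 > 1 holds -> k = 30 - 4 = 26, s = 30 + 26 = 56.
Iteration 2: 26 > 1 holds -> k = 26 - 4 = 22, s = 56 + 22 = 78.
Iteration 3: 22 > 1 holds -> k = 22 - 4 = 18, s = 78 + 18 = 96.
Iteration 4: 18 > 1 holds -> k = 18 - 4 = 14, s = 96 + 14 = 110.
Iteration 5: 14 > 1 holds -> k = 14 - 4 = 10, s = 110 + 10 = 120.
Iteration 6: 10 > 1 holds -> k = 10 - 4 = 6, s = 120 + 6 = 126.
Iteration 7: 6 > 1 holds -> k = 6 - 4 = 2, s = 126 + 2 = 128.
Iteration 8: 2 > 1 holds -> k = 2 - 4 = -2, s = 128 + -2 = 126.
Iteration 9: -2 > 1 fails; recursion stops.
SUM(k) = 30 + 26 + 22 + 18 + 14 + 10 + 6 + 2 + -2 = 126.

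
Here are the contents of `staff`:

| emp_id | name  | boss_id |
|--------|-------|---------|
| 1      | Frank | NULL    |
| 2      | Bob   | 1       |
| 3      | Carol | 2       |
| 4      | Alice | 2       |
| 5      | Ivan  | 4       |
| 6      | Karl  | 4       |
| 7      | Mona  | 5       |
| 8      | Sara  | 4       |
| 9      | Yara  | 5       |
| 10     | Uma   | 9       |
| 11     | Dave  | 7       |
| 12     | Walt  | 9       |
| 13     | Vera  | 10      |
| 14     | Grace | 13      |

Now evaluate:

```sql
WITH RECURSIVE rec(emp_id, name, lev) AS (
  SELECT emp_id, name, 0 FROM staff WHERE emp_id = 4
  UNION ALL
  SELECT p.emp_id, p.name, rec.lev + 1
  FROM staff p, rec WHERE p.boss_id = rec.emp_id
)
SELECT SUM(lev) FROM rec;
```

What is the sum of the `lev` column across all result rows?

Base: emp_id=4 (Alice) at lev 0.
Iteration 1: rows with boss_id in {4} -> Ivan (id 5, lev 1), Karl (id 6, lev 1), Sara (id 8, lev 1).
Iteration 2: rows with boss_id in {5,6,8} -> Mona (id 7, lev 2), Yara (id 9, lev 2).
Iteration 3: rows with boss_id in {7,9} -> Uma (id 10, lev 3), Dave (id 11, lev 3), Walt (id 12, lev 3).
Iteration 4: rows with boss_id in {10,11,12} -> Vera (id 13, lev 4).
Iteration 5: rows with boss_id in {13} -> Grace (id 14, lev 5).
Iteration 6: no rows with boss_id in {14}; recursion stops.
SUM(lev) = 0 + 1 + 1 + 1 + 2 + 2 + 3 + 3 + 3 + 4 + 5 = 25.

25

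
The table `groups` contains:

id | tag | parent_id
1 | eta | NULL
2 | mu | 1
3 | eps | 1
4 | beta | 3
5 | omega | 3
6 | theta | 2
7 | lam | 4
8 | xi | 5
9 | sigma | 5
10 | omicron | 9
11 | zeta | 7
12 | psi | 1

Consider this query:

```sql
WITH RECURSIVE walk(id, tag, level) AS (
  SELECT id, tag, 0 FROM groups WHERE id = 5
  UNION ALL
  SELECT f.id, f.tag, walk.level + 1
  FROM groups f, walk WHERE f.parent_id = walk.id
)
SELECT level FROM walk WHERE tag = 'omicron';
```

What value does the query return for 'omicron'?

2

Base: id=5 (omega) at level 0.
Iteration 1: rows with parent_id in {5} -> xi (id 8, level 1), sigma (id 9, level 1).
Iteration 2: rows with parent_id in {8,9} -> omicron (id 10, level 2).
Iteration 3: no rows with parent_id in {10}; recursion stops.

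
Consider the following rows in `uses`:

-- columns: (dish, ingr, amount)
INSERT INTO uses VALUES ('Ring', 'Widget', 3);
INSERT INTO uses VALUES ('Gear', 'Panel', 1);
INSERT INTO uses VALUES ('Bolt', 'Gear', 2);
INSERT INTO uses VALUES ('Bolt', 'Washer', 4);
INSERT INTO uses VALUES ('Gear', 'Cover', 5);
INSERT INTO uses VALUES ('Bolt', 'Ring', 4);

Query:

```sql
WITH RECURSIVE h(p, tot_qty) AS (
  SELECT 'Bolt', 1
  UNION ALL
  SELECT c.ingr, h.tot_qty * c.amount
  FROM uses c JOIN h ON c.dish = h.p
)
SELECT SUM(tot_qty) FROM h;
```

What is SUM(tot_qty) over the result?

Base: (Bolt, tot_qty=1).
Iteration 1: components of {Bolt} -> Gear = 1*2 = 2, Ring = 1*4 = 4, Washer = 1*4 = 4.
Iteration 2: components of {Gear,Ring,Washer} -> Cover = 2*5 = 10, Panel = 2*1 = 2, Widget = 4*3 = 12.
Iteration 3: no further components; recursion stops.
SUM(tot_qty) = 1 + 2 + 4 + 4 + 10 + 2 + 12 = 35.

35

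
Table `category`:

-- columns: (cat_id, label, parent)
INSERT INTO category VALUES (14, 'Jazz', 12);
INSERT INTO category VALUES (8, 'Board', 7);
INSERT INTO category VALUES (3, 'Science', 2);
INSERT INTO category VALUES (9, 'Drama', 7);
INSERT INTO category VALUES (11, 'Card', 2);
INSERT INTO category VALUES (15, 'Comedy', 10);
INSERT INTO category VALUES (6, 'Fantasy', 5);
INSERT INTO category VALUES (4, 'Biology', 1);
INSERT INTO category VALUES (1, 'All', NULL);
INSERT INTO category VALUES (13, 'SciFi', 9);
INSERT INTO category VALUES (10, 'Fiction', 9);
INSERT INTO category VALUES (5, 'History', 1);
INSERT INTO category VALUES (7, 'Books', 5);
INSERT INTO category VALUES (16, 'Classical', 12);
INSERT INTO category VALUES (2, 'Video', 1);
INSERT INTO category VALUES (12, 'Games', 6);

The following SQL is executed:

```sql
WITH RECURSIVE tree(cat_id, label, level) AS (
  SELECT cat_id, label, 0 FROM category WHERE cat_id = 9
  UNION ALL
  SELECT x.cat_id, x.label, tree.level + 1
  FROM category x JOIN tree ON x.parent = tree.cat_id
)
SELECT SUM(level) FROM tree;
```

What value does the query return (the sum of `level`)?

4

Base: cat_id=9 (Drama) at level 0.
Iteration 1: rows with parent in {9} -> Fiction (id 10, level 1), SciFi (id 13, level 1).
Iteration 2: rows with parent in {10,13} -> Comedy (id 15, level 2).
Iteration 3: no rows with parent in {15}; recursion stops.
SUM(level) = 0 + 1 + 1 + 2 = 4.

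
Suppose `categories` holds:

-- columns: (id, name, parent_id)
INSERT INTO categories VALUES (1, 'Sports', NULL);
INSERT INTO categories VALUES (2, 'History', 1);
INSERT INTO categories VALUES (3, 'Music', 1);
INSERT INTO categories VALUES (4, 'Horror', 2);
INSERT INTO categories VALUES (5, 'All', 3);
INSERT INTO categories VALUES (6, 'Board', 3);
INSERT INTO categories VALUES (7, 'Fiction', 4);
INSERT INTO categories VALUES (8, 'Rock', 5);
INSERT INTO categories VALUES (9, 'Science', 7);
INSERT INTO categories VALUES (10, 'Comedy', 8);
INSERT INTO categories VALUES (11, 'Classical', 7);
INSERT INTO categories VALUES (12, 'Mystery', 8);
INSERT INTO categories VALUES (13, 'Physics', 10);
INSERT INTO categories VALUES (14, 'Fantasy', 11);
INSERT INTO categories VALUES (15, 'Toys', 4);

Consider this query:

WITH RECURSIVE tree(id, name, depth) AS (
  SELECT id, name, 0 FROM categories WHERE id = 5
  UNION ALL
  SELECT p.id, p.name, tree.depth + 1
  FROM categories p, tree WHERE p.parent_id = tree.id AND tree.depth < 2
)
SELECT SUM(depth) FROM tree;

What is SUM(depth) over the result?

Base: id=5 (All) at depth 0.
Iteration 1: rows with parent_id in {5} -> Rock (id 8, depth 1).
Iteration 2: rows with parent_id in {8} -> Comedy (id 10, depth 2), Mystery (id 12, depth 2).
Iteration 3: depth < 2 fails for all current rows; recursion stops.
SUM(depth) = 0 + 1 + 2 + 2 = 5.

5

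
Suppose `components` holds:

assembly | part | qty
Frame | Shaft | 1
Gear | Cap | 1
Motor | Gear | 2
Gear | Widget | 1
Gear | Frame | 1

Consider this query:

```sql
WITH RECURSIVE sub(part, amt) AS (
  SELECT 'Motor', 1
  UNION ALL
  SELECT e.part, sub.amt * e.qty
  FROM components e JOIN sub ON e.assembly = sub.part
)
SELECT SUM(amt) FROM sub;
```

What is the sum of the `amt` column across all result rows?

11

Base: (Motor, amt=1).
Iteration 1: components of {Motor} -> Gear = 1*2 = 2.
Iteration 2: components of {Gear} -> Cap = 2*1 = 2, Frame = 2*1 = 2, Widget = 2*1 = 2.
Iteration 3: components of {Cap,Frame,Widget} -> Shaft = 2*1 = 2.
Iteration 4: no further components; recursion stops.
SUM(amt) = 1 + 2 + 2 + 2 + 2 + 2 = 11.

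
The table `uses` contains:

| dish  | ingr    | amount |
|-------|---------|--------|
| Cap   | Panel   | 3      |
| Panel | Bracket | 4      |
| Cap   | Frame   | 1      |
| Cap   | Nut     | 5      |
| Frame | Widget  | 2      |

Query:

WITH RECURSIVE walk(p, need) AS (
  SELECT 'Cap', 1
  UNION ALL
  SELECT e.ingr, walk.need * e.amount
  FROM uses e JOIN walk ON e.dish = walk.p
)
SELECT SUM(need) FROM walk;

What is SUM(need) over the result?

24

Base: (Cap, need=1).
Iteration 1: components of {Cap} -> Frame = 1*1 = 1, Nut = 1*5 = 5, Panel = 1*3 = 3.
Iteration 2: components of {Frame,Nut,Panel} -> Bracket = 3*4 = 12, Widget = 1*2 = 2.
Iteration 3: no further components; recursion stops.
SUM(need) = 1 + 3 + 1 + 5 + 12 + 2 = 24.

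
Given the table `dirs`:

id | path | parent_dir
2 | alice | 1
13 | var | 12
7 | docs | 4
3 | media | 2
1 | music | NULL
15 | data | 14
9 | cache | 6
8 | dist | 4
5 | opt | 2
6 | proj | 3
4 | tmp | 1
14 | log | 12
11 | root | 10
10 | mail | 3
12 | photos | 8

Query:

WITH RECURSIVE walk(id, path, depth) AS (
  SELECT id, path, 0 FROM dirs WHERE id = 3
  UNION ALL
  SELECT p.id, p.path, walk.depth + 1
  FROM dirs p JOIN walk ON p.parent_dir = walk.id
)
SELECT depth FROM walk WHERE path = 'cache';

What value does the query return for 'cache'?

2

Base: id=3 (media) at depth 0.
Iteration 1: rows with parent_dir in {3} -> proj (id 6, depth 1), mail (id 10, depth 1).
Iteration 2: rows with parent_dir in {6,10} -> cache (id 9, depth 2), root (id 11, depth 2).
Iteration 3: no rows with parent_dir in {9,11}; recursion stops.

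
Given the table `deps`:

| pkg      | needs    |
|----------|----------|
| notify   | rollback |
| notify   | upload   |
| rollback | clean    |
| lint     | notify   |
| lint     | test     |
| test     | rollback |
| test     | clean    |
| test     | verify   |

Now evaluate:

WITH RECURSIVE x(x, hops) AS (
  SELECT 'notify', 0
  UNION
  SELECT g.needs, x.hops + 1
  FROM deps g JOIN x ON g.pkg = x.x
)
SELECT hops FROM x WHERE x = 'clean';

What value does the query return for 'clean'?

Base: (notify, hops=0).
Iteration 1: edges from {notify} -> (rollback, hops=1), (upload, hops=1).
Iteration 2: edges from {rollback,upload} -> (clean, hops=2).
Iteration 3: no outgoing edges from {clean}; recursion stops.

2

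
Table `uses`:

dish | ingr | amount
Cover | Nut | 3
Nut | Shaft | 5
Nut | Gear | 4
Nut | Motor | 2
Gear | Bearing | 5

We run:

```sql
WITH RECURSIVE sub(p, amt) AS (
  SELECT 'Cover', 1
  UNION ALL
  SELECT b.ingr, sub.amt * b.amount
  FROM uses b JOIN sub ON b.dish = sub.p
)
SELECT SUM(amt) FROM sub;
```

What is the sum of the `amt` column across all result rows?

97

Base: (Cover, amt=1).
Iteration 1: components of {Cover} -> Nut = 1*3 = 3.
Iteration 2: components of {Nut} -> Gear = 3*4 = 12, Motor = 3*2 = 6, Shaft = 3*5 = 15.
Iteration 3: components of {Gear,Motor,Shaft} -> Bearing = 12*5 = 60.
Iteration 4: no further components; recursion stops.
SUM(amt) = 1 + 3 + 15 + 12 + 6 + 60 = 97.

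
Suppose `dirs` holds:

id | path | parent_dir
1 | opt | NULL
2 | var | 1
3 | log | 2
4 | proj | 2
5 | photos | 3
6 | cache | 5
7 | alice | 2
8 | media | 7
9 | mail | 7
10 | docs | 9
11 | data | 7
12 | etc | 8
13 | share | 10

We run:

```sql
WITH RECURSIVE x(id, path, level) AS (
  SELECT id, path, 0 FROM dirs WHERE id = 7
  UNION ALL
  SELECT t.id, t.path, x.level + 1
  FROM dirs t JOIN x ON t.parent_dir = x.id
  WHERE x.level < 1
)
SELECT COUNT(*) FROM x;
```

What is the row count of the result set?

4

Base: id=7 (alice) at level 0.
Iteration 1: rows with parent_dir in {7} -> media (id 8, level 1), mail (id 9, level 1), data (id 11, level 1).
Iteration 2: level < 1 fails for all current rows; recursion stops.
Total rows emitted: 4.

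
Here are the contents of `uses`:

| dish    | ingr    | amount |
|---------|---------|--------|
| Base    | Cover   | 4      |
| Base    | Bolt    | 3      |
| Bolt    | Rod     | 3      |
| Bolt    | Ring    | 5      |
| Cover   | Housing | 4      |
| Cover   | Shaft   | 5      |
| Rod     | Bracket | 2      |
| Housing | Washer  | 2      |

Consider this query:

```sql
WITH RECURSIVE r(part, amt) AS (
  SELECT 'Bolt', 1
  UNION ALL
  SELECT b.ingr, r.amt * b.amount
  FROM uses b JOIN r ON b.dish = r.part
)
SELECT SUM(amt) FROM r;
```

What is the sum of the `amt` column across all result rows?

Base: (Bolt, amt=1).
Iteration 1: components of {Bolt} -> Ring = 1*5 = 5, Rod = 1*3 = 3.
Iteration 2: components of {Ring,Rod} -> Bracket = 3*2 = 6.
Iteration 3: no further components; recursion stops.
SUM(amt) = 1 + 3 + 5 + 6 = 15.

15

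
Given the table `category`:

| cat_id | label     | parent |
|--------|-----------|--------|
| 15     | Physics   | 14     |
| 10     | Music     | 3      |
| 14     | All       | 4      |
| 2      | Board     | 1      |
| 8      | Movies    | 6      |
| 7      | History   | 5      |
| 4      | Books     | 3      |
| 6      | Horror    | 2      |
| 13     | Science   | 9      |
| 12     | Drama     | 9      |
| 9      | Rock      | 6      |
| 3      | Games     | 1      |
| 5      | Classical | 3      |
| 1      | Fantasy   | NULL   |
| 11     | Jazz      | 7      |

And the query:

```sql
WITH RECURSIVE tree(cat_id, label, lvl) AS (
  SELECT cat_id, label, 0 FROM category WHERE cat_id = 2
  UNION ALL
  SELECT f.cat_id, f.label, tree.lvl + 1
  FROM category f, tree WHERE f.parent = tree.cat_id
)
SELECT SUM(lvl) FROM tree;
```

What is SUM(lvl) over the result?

11

Base: cat_id=2 (Board) at lvl 0.
Iteration 1: rows with parent in {2} -> Horror (id 6, lvl 1).
Iteration 2: rows with parent in {6} -> Movies (id 8, lvl 2), Rock (id 9, lvl 2).
Iteration 3: rows with parent in {8,9} -> Drama (id 12, lvl 3), Science (id 13, lvl 3).
Iteration 4: no rows with parent in {12,13}; recursion stops.
SUM(lvl) = 0 + 1 + 2 + 2 + 3 + 3 = 11.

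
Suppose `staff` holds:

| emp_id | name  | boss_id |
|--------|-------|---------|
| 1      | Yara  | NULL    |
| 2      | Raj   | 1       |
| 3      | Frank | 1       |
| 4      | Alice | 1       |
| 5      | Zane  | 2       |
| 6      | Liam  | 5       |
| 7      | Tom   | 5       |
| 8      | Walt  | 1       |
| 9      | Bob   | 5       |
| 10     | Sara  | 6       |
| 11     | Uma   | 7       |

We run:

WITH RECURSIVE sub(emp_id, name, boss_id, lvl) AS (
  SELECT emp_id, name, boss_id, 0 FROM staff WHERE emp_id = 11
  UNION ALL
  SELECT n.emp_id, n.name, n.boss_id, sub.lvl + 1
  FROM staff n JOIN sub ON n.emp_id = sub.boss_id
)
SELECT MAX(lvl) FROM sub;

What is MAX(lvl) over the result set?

4

Base: emp_id=11 (Uma), boss_id=7, lvl 0.
Iteration 1: join on emp_id=7 -> Tom (id 7, boss_id=5, lvl 1).
Iteration 2: join on emp_id=5 -> Zane (id 5, boss_id=2, lvl 2).
Iteration 3: join on emp_id=2 -> Raj (id 2, boss_id=1, lvl 3).
Iteration 4: join on emp_id=1 -> Yara (id 1, boss_id=NULL, lvl 4).
Iteration 5: boss_id is NULL; no match; recursion stops.
lvl values: 0, 1, 2, 3, 4; the maximum is 4.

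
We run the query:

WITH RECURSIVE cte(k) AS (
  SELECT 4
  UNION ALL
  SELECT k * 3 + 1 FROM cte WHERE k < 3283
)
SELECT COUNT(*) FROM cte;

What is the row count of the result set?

Base: k=4.
Iteration 1: 4 < 3283 holds -> k = 4 * 3 + 1 = 13.
Iteration 2: 13 < 3283 holds -> k = 13 * 3 + 1 = 40.
Iteration 3: 40 < 3283 holds -> k = 40 * 3 + 1 = 121.
Iteration 4: 121 < 3283 holds -> k = 121 * 3 + 1 = 364.
Iteration 5: 364 < 3283 holds -> k = 364 * 3 + 1 = 1093.
Iteration 6: 1093 < 3283 holds -> k = 1093 * 3 + 1 = 3280.
Iteration 7: 3280 < 3283 holds -> k = 3280 * 3 + 1 = 9841.
Iteration 8: 9841 < 3283 fails; recursion stops.
Total rows emitted: 8.

8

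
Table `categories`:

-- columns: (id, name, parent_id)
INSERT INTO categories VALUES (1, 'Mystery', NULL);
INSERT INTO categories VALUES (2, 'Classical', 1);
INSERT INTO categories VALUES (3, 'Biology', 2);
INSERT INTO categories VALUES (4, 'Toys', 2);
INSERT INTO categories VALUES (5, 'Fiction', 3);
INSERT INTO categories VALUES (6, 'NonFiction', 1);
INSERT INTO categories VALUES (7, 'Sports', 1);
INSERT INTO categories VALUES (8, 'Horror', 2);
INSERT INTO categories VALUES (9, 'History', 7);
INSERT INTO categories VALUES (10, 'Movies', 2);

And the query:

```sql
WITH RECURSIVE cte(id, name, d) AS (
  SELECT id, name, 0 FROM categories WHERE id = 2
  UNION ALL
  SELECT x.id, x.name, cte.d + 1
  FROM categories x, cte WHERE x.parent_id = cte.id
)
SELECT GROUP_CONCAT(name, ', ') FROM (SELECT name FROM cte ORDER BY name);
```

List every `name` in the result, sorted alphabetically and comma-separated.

Base: id=2 (Classical) at d 0.
Iteration 1: rows with parent_id in {2} -> Biology (id 3, d 1), Toys (id 4, d 1), Horror (id 8, d 1), Movies (id 10, d 1).
Iteration 2: rows with parent_id in {3,4,8,10} -> Fiction (id 5, d 2).
Iteration 3: no rows with parent_id in {5}; recursion stops.

Biology, Classical, Fiction, Horror, Movies, Toys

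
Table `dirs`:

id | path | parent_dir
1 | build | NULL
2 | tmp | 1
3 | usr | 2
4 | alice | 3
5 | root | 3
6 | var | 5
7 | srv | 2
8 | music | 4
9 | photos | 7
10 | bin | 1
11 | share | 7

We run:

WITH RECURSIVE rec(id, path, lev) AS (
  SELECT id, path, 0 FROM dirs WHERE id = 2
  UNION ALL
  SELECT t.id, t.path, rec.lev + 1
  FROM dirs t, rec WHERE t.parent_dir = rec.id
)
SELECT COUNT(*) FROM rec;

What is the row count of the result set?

Base: id=2 (tmp) at lev 0.
Iteration 1: rows with parent_dir in {2} -> usr (id 3, lev 1), srv (id 7, lev 1).
Iteration 2: rows with parent_dir in {3,7} -> alice (id 4, lev 2), root (id 5, lev 2), photos (id 9, lev 2), share (id 11, lev 2).
Iteration 3: rows with parent_dir in {4,5,9,11} -> var (id 6, lev 3), music (id 8, lev 3).
Iteration 4: no rows with parent_dir in {6,8}; recursion stops.
Total rows emitted: 9.

9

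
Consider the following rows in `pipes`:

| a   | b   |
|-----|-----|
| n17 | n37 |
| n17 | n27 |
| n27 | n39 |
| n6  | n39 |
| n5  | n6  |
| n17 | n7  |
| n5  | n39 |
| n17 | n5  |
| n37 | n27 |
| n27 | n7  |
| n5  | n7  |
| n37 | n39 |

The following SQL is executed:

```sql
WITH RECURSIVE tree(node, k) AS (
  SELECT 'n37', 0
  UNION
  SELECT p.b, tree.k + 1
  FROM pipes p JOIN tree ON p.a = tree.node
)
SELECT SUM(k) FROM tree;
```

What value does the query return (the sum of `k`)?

6

Base: (n37, k=0).
Iteration 1: edges from {n37} -> (n27, k=1), (n39, k=1).
Iteration 2: edges from {n27,n39} -> (n39, k=2), (n7, k=2).
Iteration 3: no outgoing edges from {n39,n7}; recursion stops.
SUM(k) = 0 + 1 + 1 + 2 + 2 = 6.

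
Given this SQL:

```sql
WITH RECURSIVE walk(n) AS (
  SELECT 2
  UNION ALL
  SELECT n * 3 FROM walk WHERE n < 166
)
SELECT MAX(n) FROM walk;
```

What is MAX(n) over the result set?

486

Base: n=2.
Iteration 1: 2 < 166 holds -> n = 2 * 3 = 6.
Iteration 2: 6 < 166 holds -> n = 6 * 3 = 18.
Iteration 3: 18 < 166 holds -> n = 18 * 3 = 54.
Iteration 4: 54 < 166 holds -> n = 54 * 3 = 162.
Iteration 5: 162 < 166 holds -> n = 162 * 3 = 486.
Iteration 6: 486 < 166 fails; recursion stops.
n values: 2, 6, 18, 54, 162, 486; the maximum is 486.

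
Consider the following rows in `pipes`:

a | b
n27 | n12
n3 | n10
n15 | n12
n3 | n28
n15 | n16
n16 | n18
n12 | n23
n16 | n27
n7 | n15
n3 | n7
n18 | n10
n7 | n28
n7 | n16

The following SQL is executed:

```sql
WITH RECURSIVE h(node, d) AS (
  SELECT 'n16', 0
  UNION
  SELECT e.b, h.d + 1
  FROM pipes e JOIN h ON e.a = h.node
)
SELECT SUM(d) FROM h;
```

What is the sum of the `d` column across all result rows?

9

Base: (n16, d=0).
Iteration 1: edges from {n16} -> (n18, d=1), (n27, d=1).
Iteration 2: edges from {n18,n27} -> (n10, d=2), (n12, d=2).
Iteration 3: edges from {n10,n12} -> (n23, d=3).
Iteration 4: no outgoing edges from {n23}; recursion stops.
SUM(d) = 0 + 1 + 1 + 2 + 2 + 3 = 9.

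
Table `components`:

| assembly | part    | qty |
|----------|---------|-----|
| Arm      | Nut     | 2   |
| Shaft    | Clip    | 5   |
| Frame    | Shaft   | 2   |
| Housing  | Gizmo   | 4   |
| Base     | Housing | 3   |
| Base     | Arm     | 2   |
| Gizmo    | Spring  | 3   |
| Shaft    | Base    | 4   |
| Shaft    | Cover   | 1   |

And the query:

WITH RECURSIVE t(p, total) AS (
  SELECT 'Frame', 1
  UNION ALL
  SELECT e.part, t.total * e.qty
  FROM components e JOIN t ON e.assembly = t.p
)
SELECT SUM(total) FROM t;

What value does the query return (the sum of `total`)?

Base: (Frame, total=1).
Iteration 1: components of {Frame} -> Shaft = 1*2 = 2.
Iteration 2: components of {Shaft} -> Base = 2*4 = 8, Clip = 2*5 = 10, Cover = 2*1 = 2.
Iteration 3: components of {Base,Clip,Cover} -> Arm = 8*2 = 16, Housing = 8*3 = 24.
Iteration 4: components of {Arm,Housing} -> Gizmo = 24*4 = 96, Nut = 16*2 = 32.
Iteration 5: components of {Gizmo,Nut} -> Spring = 96*3 = 288.
Iteration 6: no further components; recursion stops.
SUM(total) = 1 + 2 + 10 + 8 + 2 + 24 + 16 + 96 + 32 + 288 = 479.

479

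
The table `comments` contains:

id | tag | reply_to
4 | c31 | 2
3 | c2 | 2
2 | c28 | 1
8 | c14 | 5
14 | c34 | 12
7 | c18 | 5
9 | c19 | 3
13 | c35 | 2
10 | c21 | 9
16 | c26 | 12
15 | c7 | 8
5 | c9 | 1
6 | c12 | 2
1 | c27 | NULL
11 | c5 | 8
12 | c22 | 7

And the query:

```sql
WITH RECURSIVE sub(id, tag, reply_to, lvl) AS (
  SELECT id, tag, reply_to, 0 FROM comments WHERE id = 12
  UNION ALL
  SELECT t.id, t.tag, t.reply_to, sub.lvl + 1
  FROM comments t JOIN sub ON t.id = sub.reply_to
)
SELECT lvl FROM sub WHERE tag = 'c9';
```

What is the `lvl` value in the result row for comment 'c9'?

2

Base: id=12 (c22), reply_to=7, lvl 0.
Iteration 1: join on id=7 -> c18 (id 7, reply_to=5, lvl 1).
Iteration 2: join on id=5 -> c9 (id 5, reply_to=1, lvl 2).
Iteration 3: join on id=1 -> c27 (id 1, reply_to=NULL, lvl 3).
Iteration 4: reply_to is NULL; no match; recursion stops.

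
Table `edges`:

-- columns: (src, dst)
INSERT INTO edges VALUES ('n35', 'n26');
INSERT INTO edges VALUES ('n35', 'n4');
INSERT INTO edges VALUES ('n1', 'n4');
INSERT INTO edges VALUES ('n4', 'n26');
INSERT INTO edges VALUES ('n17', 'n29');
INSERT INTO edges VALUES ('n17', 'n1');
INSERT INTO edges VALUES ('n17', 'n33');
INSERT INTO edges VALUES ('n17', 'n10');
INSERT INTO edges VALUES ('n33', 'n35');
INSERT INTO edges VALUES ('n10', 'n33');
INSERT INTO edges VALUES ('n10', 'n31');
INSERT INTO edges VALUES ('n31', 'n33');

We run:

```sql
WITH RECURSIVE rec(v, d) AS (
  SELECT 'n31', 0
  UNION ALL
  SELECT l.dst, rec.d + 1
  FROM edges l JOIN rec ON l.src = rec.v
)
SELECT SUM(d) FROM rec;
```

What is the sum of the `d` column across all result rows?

13

Base: (n31, d=0).
Iteration 1: edges from {n31} -> (n33, d=1).
Iteration 2: edges from {n33} -> (n35, d=2).
Iteration 3: edges from {n35} -> (n26, d=3), (n4, d=3).
Iteration 4: edges from {n26,n4} -> (n26, d=4).
Iteration 5: no outgoing edges from {n26}; recursion stops.
SUM(d) = 0 + 1 + 2 + 3 + 3 + 4 = 13.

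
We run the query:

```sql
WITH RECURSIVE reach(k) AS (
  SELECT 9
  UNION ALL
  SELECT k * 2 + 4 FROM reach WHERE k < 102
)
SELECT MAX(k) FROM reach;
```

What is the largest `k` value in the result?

204

Base: k=9.
Iteration 1: 9 < 102 holds -> k = 9 * 2 + 4 = 22.
Iteration 2: 22 < 102 holds -> k = 22 * 2 + 4 = 48.
Iteration 3: 48 < 102 holds -> k = 48 * 2 + 4 = 100.
Iteration 4: 100 < 102 holds -> k = 100 * 2 + 4 = 204.
Iteration 5: 204 < 102 fails; recursion stops.
k values: 9, 22, 48, 100, 204; the maximum is 204.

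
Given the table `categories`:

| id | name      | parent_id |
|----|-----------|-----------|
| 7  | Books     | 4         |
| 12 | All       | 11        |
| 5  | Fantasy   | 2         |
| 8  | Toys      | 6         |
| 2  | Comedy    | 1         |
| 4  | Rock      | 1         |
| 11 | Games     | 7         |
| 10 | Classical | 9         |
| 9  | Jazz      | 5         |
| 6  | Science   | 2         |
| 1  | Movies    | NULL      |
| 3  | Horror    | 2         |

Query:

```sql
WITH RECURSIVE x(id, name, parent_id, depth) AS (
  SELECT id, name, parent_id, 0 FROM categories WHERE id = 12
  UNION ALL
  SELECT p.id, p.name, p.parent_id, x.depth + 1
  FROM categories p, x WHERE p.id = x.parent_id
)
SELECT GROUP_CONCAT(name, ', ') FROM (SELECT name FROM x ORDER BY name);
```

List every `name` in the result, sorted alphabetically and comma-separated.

All, Books, Games, Movies, Rock

Base: id=12 (All), parent_id=11, depth 0.
Iteration 1: join on id=11 -> Games (id 11, parent_id=7, depth 1).
Iteration 2: join on id=7 -> Books (id 7, parent_id=4, depth 2).
Iteration 3: join on id=4 -> Rock (id 4, parent_id=1, depth 3).
Iteration 4: join on id=1 -> Movies (id 1, parent_id=NULL, depth 4).
Iteration 5: parent_id is NULL; no match; recursion stops.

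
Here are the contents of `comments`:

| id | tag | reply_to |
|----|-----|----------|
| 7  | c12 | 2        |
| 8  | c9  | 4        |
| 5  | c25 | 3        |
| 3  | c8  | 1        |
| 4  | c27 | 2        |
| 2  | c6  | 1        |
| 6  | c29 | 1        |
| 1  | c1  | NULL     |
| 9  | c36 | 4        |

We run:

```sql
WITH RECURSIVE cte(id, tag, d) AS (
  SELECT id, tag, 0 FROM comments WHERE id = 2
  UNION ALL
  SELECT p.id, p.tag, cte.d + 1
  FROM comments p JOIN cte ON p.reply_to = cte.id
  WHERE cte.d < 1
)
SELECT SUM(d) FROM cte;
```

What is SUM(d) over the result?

Base: id=2 (c6) at d 0.
Iteration 1: rows with reply_to in {2} -> c27 (id 4, d 1), c12 (id 7, d 1).
Iteration 2: d < 1 fails for all current rows; recursion stops.
SUM(d) = 0 + 1 + 1 = 2.

2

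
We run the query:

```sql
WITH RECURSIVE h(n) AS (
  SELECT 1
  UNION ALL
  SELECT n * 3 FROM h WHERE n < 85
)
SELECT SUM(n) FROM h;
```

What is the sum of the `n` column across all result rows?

Base: n=1.
Iteration 1: 1 < 85 holds -> n = 1 * 3 = 3.
Iteration 2: 3 < 85 holds -> n = 3 * 3 = 9.
Iteration 3: 9 < 85 holds -> n = 9 * 3 = 27.
Iteration 4: 27 < 85 holds -> n = 27 * 3 = 81.
Iteration 5: 81 < 85 holds -> n = 81 * 3 = 243.
Iteration 6: 243 < 85 fails; recursion stops.
SUM(n) = 1 + 3 + 9 + 27 + 81 + 243 = 364.

364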